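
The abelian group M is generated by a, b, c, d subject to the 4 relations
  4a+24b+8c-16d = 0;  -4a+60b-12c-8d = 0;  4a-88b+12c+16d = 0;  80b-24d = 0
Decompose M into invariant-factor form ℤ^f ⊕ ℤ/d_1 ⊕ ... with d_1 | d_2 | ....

rank_ℚ(R)=4; free=4−4=0
SNF(R) diag = [4, 4, 4, 8] → torsion [4, 4, 4, 8]

Answer: M ≅ ℤ/4 ⊕ ℤ/4 ⊕ ℤ/4 ⊕ ℤ/8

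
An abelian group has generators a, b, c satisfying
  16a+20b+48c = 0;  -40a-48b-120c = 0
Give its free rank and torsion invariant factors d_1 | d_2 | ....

Answer: M ≅ ℤ^1 ⊕ ℤ/4 ⊕ ℤ/8

Derivation:
rank_ℚ(R)=2; free=3−2=1
SNF(R) diag = [4, 8] → torsion [4, 8]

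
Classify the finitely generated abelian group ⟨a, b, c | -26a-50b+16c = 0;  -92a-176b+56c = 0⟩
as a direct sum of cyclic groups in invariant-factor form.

rank_ℚ(R)=2; free=3−2=1
SNF(R) diag = [2, 4] → torsion [2, 4]

Answer: M ≅ ℤ^1 ⊕ ℤ/2 ⊕ ℤ/4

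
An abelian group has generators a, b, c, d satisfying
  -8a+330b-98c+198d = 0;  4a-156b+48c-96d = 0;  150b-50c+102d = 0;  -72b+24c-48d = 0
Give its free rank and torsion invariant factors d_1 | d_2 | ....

Answer: M ≅ ℤ/2 ⊕ ℤ/4 ⊕ ℤ/12 ⊕ ℤ/24

Derivation:
rank_ℚ(R)=4; free=4−4=0
SNF(R) diag = [2, 4, 12, 24] → torsion [2, 4, 12, 24]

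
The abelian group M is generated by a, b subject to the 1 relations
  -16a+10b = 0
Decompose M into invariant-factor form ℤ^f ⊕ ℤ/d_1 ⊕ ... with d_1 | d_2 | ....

Answer: M ≅ ℤ^1 ⊕ ℤ/2

Derivation:
rank_ℚ(R)=1; free=2−1=1
SNF(R) diag = [2] → torsion [2]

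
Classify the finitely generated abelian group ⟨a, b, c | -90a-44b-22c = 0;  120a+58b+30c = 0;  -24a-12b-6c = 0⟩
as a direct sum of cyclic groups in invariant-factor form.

Answer: M ≅ ℤ/2 ⊕ ℤ/2 ⊕ ℤ/6

Derivation:
rank_ℚ(R)=3; free=3−3=0
SNF(R) diag = [2, 2, 6] → torsion [2, 2, 6]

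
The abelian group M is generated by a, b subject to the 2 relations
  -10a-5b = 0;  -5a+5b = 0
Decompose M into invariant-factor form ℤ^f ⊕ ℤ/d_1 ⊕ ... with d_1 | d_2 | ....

rank_ℚ(R)=2; free=2−2=0
SNF(R) diag = [5, 15] → torsion [5, 15]

Answer: M ≅ ℤ/5 ⊕ ℤ/15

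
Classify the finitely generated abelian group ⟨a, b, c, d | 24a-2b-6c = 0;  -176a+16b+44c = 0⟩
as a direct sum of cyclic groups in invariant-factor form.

Answer: M ≅ ℤ^2 ⊕ ℤ/2 ⊕ ℤ/4

Derivation:
rank_ℚ(R)=2; free=4−2=2
SNF(R) diag = [2, 4] → torsion [2, 4]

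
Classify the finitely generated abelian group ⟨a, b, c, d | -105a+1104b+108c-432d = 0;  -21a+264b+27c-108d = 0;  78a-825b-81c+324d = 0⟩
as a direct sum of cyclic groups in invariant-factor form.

rank_ℚ(R)=3; free=4−3=1
SNF(R) diag = [3, 9, 27] → torsion [3, 9, 27]

Answer: M ≅ ℤ^1 ⊕ ℤ/3 ⊕ ℤ/9 ⊕ ℤ/27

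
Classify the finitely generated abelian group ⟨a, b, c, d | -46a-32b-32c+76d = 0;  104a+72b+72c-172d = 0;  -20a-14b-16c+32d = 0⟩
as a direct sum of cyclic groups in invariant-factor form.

rank_ℚ(R)=3; free=4−3=1
SNF(R) diag = [2, 2, 4] → torsion [2, 2, 4]

Answer: M ≅ ℤ^1 ⊕ ℤ/2 ⊕ ℤ/2 ⊕ ℤ/4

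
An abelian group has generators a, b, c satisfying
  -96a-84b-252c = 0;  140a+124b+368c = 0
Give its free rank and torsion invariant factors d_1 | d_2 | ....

rank_ℚ(R)=2; free=3−2=1
SNF(R) diag = [4, 12] → torsion [4, 12]

Answer: M ≅ ℤ^1 ⊕ ℤ/4 ⊕ ℤ/12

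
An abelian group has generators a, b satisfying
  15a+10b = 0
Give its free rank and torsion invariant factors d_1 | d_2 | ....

Answer: M ≅ ℤ^1 ⊕ ℤ/5

Derivation:
rank_ℚ(R)=1; free=2−1=1
SNF(R) diag = [5] → torsion [5]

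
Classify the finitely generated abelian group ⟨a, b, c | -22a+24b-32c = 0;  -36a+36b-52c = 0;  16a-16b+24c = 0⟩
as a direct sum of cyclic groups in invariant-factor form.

Answer: M ≅ ℤ/2 ⊕ ℤ/4 ⊕ ℤ/8

Derivation:
rank_ℚ(R)=3; free=3−3=0
SNF(R) diag = [2, 4, 8] → torsion [2, 4, 8]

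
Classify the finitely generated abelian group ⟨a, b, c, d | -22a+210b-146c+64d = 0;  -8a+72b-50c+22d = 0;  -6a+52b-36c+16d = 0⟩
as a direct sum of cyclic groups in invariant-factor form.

Answer: M ≅ ℤ^1 ⊕ ℤ/2 ⊕ ℤ/2 ⊕ ℤ/2

Derivation:
rank_ℚ(R)=3; free=4−3=1
SNF(R) diag = [2, 2, 2] → torsion [2, 2, 2]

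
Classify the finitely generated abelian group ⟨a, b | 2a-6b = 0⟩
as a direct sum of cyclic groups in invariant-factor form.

rank_ℚ(R)=1; free=2−1=1
SNF(R) diag = [2] → torsion [2]

Answer: M ≅ ℤ^1 ⊕ ℤ/2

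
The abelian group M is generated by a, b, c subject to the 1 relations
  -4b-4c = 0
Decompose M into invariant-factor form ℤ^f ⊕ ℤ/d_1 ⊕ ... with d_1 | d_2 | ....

rank_ℚ(R)=1; free=3−1=2
SNF(R) diag = [4] → torsion [4]

Answer: M ≅ ℤ^2 ⊕ ℤ/4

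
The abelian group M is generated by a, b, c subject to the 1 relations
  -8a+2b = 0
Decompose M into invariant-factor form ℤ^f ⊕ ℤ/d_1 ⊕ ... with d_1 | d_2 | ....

Answer: M ≅ ℤ^2 ⊕ ℤ/2

Derivation:
rank_ℚ(R)=1; free=3−1=2
SNF(R) diag = [2] → torsion [2]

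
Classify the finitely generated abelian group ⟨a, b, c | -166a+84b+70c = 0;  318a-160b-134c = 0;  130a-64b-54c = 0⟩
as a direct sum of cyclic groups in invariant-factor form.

rank_ℚ(R)=3; free=3−3=0
SNF(R) diag = [2, 4, 12] → torsion [2, 4, 12]

Answer: M ≅ ℤ/2 ⊕ ℤ/4 ⊕ ℤ/12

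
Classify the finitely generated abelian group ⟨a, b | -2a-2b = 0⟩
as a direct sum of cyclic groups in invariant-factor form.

rank_ℚ(R)=1; free=2−1=1
SNF(R) diag = [2] → torsion [2]

Answer: M ≅ ℤ^1 ⊕ ℤ/2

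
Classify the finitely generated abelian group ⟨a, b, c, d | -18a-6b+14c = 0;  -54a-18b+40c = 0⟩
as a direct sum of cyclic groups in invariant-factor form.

rank_ℚ(R)=2; free=4−2=2
SNF(R) diag = [2, 6] → torsion [2, 6]

Answer: M ≅ ℤ^2 ⊕ ℤ/2 ⊕ ℤ/6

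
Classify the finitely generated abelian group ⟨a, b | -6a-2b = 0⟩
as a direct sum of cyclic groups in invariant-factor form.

Answer: M ≅ ℤ^1 ⊕ ℤ/2

Derivation:
rank_ℚ(R)=1; free=2−1=1
SNF(R) diag = [2] → torsion [2]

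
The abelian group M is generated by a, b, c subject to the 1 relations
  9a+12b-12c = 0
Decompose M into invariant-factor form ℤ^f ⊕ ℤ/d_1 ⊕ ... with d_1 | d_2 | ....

Answer: M ≅ ℤ^2 ⊕ ℤ/3

Derivation:
rank_ℚ(R)=1; free=3−1=2
SNF(R) diag = [3] → torsion [3]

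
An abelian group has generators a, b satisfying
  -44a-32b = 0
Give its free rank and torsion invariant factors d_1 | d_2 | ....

rank_ℚ(R)=1; free=2−1=1
SNF(R) diag = [4] → torsion [4]

Answer: M ≅ ℤ^1 ⊕ ℤ/4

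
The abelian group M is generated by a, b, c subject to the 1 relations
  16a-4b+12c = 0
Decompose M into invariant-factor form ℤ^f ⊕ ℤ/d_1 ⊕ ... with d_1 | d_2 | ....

Answer: M ≅ ℤ^2 ⊕ ℤ/4

Derivation:
rank_ℚ(R)=1; free=3−1=2
SNF(R) diag = [4] → torsion [4]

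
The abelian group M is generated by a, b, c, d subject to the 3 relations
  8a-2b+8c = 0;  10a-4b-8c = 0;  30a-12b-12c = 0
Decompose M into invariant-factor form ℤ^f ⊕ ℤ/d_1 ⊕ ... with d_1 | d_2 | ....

rank_ℚ(R)=3; free=4−3=1
SNF(R) diag = [2, 6, 12] → torsion [2, 6, 12]

Answer: M ≅ ℤ^1 ⊕ ℤ/2 ⊕ ℤ/6 ⊕ ℤ/12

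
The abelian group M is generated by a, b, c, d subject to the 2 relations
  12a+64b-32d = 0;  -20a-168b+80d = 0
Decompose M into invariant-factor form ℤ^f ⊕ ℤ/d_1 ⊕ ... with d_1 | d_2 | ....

rank_ℚ(R)=2; free=4−2=2
SNF(R) diag = [4, 8] → torsion [4, 8]

Answer: M ≅ ℤ^2 ⊕ ℤ/4 ⊕ ℤ/8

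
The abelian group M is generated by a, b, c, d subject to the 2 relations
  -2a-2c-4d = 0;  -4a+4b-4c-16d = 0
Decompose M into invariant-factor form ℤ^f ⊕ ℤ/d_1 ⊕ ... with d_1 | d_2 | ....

rank_ℚ(R)=2; free=4−2=2
SNF(R) diag = [2, 4] → torsion [2, 4]

Answer: M ≅ ℤ^2 ⊕ ℤ/2 ⊕ ℤ/4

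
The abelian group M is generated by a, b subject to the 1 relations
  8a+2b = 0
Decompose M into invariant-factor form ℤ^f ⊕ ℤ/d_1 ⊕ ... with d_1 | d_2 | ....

rank_ℚ(R)=1; free=2−1=1
SNF(R) diag = [2] → torsion [2]

Answer: M ≅ ℤ^1 ⊕ ℤ/2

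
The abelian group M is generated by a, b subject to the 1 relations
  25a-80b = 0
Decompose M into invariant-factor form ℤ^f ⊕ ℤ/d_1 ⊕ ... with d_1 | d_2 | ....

Answer: M ≅ ℤ^1 ⊕ ℤ/5

Derivation:
rank_ℚ(R)=1; free=2−1=1
SNF(R) diag = [5] → torsion [5]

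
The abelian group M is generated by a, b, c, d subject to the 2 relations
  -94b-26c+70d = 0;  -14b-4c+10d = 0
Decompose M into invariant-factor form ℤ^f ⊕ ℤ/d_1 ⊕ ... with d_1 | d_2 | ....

Answer: M ≅ ℤ^2 ⊕ ℤ/2 ⊕ ℤ/2

Derivation:
rank_ℚ(R)=2; free=4−2=2
SNF(R) diag = [2, 2] → torsion [2, 2]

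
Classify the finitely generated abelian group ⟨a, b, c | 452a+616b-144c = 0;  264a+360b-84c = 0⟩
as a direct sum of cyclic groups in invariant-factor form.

rank_ℚ(R)=2; free=3−2=1
SNF(R) diag = [4, 12] → torsion [4, 12]

Answer: M ≅ ℤ^1 ⊕ ℤ/4 ⊕ ℤ/12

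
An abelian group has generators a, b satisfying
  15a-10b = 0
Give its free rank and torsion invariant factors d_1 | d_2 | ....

rank_ℚ(R)=1; free=2−1=1
SNF(R) diag = [5] → torsion [5]

Answer: M ≅ ℤ^1 ⊕ ℤ/5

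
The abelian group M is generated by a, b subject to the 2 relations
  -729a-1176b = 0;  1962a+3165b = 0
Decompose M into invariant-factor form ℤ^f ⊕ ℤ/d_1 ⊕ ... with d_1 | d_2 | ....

rank_ℚ(R)=2; free=2−2=0
SNF(R) diag = [3, 9] → torsion [3, 9]

Answer: M ≅ ℤ/3 ⊕ ℤ/9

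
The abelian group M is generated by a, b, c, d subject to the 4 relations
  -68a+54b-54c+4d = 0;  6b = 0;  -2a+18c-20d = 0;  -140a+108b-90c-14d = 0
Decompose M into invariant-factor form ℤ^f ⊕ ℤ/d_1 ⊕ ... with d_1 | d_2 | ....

Answer: M ≅ ℤ/2 ⊕ ℤ/6 ⊕ ℤ/18 ⊕ ℤ/18

Derivation:
rank_ℚ(R)=4; free=4−4=0
SNF(R) diag = [2, 6, 18, 18] → torsion [2, 6, 18, 18]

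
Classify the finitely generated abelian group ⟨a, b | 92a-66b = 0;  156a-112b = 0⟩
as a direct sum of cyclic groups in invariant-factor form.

Answer: M ≅ ℤ/2 ⊕ ℤ/4

Derivation:
rank_ℚ(R)=2; free=2−2=0
SNF(R) diag = [2, 4] → torsion [2, 4]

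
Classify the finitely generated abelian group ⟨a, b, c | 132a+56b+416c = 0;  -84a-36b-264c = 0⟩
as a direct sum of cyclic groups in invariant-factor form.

Answer: M ≅ ℤ^1 ⊕ ℤ/4 ⊕ ℤ/12

Derivation:
rank_ℚ(R)=2; free=3−2=1
SNF(R) diag = [4, 12] → torsion [4, 12]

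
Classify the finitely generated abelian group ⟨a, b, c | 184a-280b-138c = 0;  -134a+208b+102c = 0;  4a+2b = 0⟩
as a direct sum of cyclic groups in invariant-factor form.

rank_ℚ(R)=3; free=3−3=0
SNF(R) diag = [2, 2, 6] → torsion [2, 2, 6]

Answer: M ≅ ℤ/2 ⊕ ℤ/2 ⊕ ℤ/6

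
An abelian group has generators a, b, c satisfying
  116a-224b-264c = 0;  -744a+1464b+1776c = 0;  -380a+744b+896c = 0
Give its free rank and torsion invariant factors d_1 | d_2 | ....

rank_ℚ(R)=3; free=3−3=0
SNF(R) diag = [4, 8, 24] → torsion [4, 8, 24]

Answer: M ≅ ℤ/4 ⊕ ℤ/8 ⊕ ℤ/24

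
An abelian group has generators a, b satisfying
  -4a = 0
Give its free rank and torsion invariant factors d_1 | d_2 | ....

Answer: M ≅ ℤ^1 ⊕ ℤ/4

Derivation:
rank_ℚ(R)=1; free=2−1=1
SNF(R) diag = [4] → torsion [4]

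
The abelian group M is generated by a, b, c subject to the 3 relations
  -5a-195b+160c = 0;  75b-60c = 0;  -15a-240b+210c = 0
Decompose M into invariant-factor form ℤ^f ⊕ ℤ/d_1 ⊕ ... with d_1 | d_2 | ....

Answer: M ≅ ℤ/5 ⊕ ℤ/15 ⊕ ℤ/30

Derivation:
rank_ℚ(R)=3; free=3−3=0
SNF(R) diag = [5, 15, 30] → torsion [5, 15, 30]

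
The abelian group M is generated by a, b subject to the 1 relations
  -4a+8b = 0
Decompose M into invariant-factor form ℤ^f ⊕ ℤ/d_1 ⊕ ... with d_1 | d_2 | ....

Answer: M ≅ ℤ^1 ⊕ ℤ/4

Derivation:
rank_ℚ(R)=1; free=2−1=1
SNF(R) diag = [4] → torsion [4]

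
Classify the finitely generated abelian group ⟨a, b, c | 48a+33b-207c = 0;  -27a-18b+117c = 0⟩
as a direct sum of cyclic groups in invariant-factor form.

rank_ℚ(R)=2; free=3−2=1
SNF(R) diag = [3, 9] → torsion [3, 9]

Answer: M ≅ ℤ^1 ⊕ ℤ/3 ⊕ ℤ/9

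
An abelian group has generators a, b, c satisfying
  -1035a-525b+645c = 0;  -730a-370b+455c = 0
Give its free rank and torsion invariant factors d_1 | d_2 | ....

Answer: M ≅ ℤ^1 ⊕ ℤ/5 ⊕ ℤ/15

Derivation:
rank_ℚ(R)=2; free=3−2=1
SNF(R) diag = [5, 15] → torsion [5, 15]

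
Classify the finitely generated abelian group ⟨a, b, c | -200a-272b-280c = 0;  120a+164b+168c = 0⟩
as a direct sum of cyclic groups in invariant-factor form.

Answer: M ≅ ℤ^1 ⊕ ℤ/4 ⊕ ℤ/8

Derivation:
rank_ℚ(R)=2; free=3−2=1
SNF(R) diag = [4, 8] → torsion [4, 8]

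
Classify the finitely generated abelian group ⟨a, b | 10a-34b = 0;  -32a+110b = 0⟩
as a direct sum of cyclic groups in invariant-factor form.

Answer: M ≅ ℤ/2 ⊕ ℤ/6

Derivation:
rank_ℚ(R)=2; free=2−2=0
SNF(R) diag = [2, 6] → torsion [2, 6]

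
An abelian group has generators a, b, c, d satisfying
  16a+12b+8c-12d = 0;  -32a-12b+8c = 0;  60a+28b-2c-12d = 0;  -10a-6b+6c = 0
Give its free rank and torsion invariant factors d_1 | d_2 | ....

rank_ℚ(R)=4; free=4−4=0
SNF(R) diag = [2, 2, 4, 12] → torsion [2, 2, 4, 12]

Answer: M ≅ ℤ/2 ⊕ ℤ/2 ⊕ ℤ/4 ⊕ ℤ/12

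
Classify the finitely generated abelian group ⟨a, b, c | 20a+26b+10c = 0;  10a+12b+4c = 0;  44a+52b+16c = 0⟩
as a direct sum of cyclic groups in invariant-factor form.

Answer: M ≅ ℤ/2 ⊕ ℤ/2 ⊕ ℤ/4

Derivation:
rank_ℚ(R)=3; free=3−3=0
SNF(R) diag = [2, 2, 4] → torsion [2, 2, 4]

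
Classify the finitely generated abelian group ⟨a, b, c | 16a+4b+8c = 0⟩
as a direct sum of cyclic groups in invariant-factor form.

rank_ℚ(R)=1; free=3−1=2
SNF(R) diag = [4] → torsion [4]

Answer: M ≅ ℤ^2 ⊕ ℤ/4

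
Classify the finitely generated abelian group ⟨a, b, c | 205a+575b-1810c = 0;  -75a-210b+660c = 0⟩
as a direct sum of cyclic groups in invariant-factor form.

Answer: M ≅ ℤ^1 ⊕ ℤ/5 ⊕ ℤ/15

Derivation:
rank_ℚ(R)=2; free=3−2=1
SNF(R) diag = [5, 15] → torsion [5, 15]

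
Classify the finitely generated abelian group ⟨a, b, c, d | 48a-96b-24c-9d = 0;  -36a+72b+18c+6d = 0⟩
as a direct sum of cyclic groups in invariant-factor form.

rank_ℚ(R)=2; free=4−2=2
SNF(R) diag = [3, 6] → torsion [3, 6]

Answer: M ≅ ℤ^2 ⊕ ℤ/3 ⊕ ℤ/6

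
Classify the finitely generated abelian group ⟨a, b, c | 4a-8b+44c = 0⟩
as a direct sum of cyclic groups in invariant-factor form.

Answer: M ≅ ℤ^2 ⊕ ℤ/4

Derivation:
rank_ℚ(R)=1; free=3−1=2
SNF(R) diag = [4] → torsion [4]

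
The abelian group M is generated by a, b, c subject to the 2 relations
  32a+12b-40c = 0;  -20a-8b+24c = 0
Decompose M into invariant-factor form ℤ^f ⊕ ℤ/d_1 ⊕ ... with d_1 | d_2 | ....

Answer: M ≅ ℤ^1 ⊕ ℤ/4 ⊕ ℤ/4

Derivation:
rank_ℚ(R)=2; free=3−2=1
SNF(R) diag = [4, 4] → torsion [4, 4]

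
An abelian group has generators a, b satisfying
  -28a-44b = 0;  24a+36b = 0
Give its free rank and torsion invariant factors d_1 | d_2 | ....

rank_ℚ(R)=2; free=2−2=0
SNF(R) diag = [4, 12] → torsion [4, 12]

Answer: M ≅ ℤ/4 ⊕ ℤ/12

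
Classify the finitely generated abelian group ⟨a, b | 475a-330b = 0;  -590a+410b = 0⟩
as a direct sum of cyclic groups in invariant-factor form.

rank_ℚ(R)=2; free=2−2=0
SNF(R) diag = [5, 10] → torsion [5, 10]

Answer: M ≅ ℤ/5 ⊕ ℤ/10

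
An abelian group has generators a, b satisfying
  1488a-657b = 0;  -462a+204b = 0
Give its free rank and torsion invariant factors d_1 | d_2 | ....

Answer: M ≅ ℤ/3 ⊕ ℤ/6

Derivation:
rank_ℚ(R)=2; free=2−2=0
SNF(R) diag = [3, 6] → torsion [3, 6]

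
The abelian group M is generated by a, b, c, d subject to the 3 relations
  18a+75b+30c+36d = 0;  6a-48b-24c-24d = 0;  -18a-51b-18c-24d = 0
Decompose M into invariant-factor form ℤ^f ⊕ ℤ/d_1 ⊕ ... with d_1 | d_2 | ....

Answer: M ≅ ℤ^1 ⊕ ℤ/3 ⊕ ℤ/6 ⊕ ℤ/12

Derivation:
rank_ℚ(R)=3; free=4−3=1
SNF(R) diag = [3, 6, 12] → torsion [3, 6, 12]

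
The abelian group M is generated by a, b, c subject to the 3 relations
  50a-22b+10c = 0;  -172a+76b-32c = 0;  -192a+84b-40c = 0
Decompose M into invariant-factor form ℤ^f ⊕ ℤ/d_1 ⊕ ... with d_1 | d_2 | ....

Answer: M ≅ ℤ/2 ⊕ ℤ/4 ⊕ ℤ/4

Derivation:
rank_ℚ(R)=3; free=3−3=0
SNF(R) diag = [2, 4, 4] → torsion [2, 4, 4]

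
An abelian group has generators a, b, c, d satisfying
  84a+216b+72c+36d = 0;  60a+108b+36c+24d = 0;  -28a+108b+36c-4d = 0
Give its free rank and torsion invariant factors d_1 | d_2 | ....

Answer: M ≅ ℤ^1 ⊕ ℤ/4 ⊕ ℤ/12 ⊕ ℤ/36

Derivation:
rank_ℚ(R)=3; free=4−3=1
SNF(R) diag = [4, 12, 36] → torsion [4, 12, 36]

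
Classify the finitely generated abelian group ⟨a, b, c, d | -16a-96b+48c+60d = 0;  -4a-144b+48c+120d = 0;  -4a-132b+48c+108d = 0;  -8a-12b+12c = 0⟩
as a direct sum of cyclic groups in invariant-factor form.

rank_ℚ(R)=4; free=4−4=0
SNF(R) diag = [4, 12, 12, 12] → torsion [4, 12, 12, 12]

Answer: M ≅ ℤ/4 ⊕ ℤ/12 ⊕ ℤ/12 ⊕ ℤ/12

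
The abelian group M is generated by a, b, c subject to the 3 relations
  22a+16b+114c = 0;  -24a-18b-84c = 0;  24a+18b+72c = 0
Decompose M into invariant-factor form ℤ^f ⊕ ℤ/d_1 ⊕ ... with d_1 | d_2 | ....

rank_ℚ(R)=3; free=3−3=0
SNF(R) diag = [2, 6, 12] → torsion [2, 6, 12]

Answer: M ≅ ℤ/2 ⊕ ℤ/6 ⊕ ℤ/12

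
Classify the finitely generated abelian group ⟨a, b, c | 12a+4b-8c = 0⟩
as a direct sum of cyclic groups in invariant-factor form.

Answer: M ≅ ℤ^2 ⊕ ℤ/4

Derivation:
rank_ℚ(R)=1; free=3−1=2
SNF(R) diag = [4] → torsion [4]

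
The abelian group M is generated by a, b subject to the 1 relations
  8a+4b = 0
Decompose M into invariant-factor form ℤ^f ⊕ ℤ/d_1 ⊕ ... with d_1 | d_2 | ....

Answer: M ≅ ℤ^1 ⊕ ℤ/4

Derivation:
rank_ℚ(R)=1; free=2−1=1
SNF(R) diag = [4] → torsion [4]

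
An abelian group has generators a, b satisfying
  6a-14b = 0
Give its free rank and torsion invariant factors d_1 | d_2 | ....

Answer: M ≅ ℤ^1 ⊕ ℤ/2

Derivation:
rank_ℚ(R)=1; free=2−1=1
SNF(R) diag = [2] → torsion [2]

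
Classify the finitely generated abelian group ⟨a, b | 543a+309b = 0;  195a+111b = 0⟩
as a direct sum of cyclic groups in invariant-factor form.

rank_ℚ(R)=2; free=2−2=0
SNF(R) diag = [3, 6] → torsion [3, 6]

Answer: M ≅ ℤ/3 ⊕ ℤ/6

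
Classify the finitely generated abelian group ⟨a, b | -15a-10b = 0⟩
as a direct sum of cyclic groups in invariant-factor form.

rank_ℚ(R)=1; free=2−1=1
SNF(R) diag = [5] → torsion [5]

Answer: M ≅ ℤ^1 ⊕ ℤ/5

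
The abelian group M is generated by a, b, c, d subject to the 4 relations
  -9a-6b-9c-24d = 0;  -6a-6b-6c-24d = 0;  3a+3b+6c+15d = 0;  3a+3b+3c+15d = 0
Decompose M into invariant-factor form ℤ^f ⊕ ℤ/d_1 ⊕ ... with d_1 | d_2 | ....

rank_ℚ(R)=4; free=4−4=0
SNF(R) diag = [3, 3, 3, 6] → torsion [3, 3, 3, 6]

Answer: M ≅ ℤ/3 ⊕ ℤ/3 ⊕ ℤ/3 ⊕ ℤ/6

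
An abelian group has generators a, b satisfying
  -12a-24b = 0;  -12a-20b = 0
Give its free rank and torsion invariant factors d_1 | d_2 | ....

rank_ℚ(R)=2; free=2−2=0
SNF(R) diag = [4, 12] → torsion [4, 12]

Answer: M ≅ ℤ/4 ⊕ ℤ/12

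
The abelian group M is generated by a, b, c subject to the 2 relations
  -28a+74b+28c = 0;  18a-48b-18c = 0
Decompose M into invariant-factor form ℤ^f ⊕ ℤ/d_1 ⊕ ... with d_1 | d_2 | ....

rank_ℚ(R)=2; free=3−2=1
SNF(R) diag = [2, 6] → torsion [2, 6]

Answer: M ≅ ℤ^1 ⊕ ℤ/2 ⊕ ℤ/6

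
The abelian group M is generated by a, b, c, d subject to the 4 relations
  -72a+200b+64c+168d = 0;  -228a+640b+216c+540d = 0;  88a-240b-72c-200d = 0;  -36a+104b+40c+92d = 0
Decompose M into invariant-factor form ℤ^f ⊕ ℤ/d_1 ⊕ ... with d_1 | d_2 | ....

Answer: M ≅ ℤ/4 ⊕ ℤ/8 ⊕ ℤ/8 ⊕ ℤ/16

Derivation:
rank_ℚ(R)=4; free=4−4=0
SNF(R) diag = [4, 8, 8, 16] → torsion [4, 8, 8, 16]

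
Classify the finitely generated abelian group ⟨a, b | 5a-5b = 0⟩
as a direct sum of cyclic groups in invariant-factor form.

rank_ℚ(R)=1; free=2−1=1
SNF(R) diag = [5] → torsion [5]

Answer: M ≅ ℤ^1 ⊕ ℤ/5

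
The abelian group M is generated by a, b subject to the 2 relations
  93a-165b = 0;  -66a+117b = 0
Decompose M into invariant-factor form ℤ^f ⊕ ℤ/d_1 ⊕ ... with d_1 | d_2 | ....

rank_ℚ(R)=2; free=2−2=0
SNF(R) diag = [3, 3] → torsion [3, 3]

Answer: M ≅ ℤ/3 ⊕ ℤ/3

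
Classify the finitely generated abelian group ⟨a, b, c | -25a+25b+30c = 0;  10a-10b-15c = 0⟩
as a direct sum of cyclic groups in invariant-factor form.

Answer: M ≅ ℤ^1 ⊕ ℤ/5 ⊕ ℤ/15

Derivation:
rank_ℚ(R)=2; free=3−2=1
SNF(R) diag = [5, 15] → torsion [5, 15]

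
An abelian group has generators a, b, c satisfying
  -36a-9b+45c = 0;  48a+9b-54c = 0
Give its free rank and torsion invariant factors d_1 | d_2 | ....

rank_ℚ(R)=2; free=3−2=1
SNF(R) diag = [3, 9] → torsion [3, 9]

Answer: M ≅ ℤ^1 ⊕ ℤ/3 ⊕ ℤ/9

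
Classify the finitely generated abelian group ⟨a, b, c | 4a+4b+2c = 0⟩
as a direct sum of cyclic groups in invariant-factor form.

rank_ℚ(R)=1; free=3−1=2
SNF(R) diag = [2] → torsion [2]

Answer: M ≅ ℤ^2 ⊕ ℤ/2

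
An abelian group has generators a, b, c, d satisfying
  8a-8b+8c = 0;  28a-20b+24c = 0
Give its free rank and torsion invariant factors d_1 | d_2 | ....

rank_ℚ(R)=2; free=4−2=2
SNF(R) diag = [4, 8] → torsion [4, 8]

Answer: M ≅ ℤ^2 ⊕ ℤ/4 ⊕ ℤ/8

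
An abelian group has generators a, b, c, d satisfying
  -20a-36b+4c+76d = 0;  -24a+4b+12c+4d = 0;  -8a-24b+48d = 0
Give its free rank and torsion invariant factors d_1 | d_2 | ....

Answer: M ≅ ℤ^1 ⊕ ℤ/4 ⊕ ℤ/4 ⊕ ℤ/8

Derivation:
rank_ℚ(R)=3; free=4−3=1
SNF(R) diag = [4, 4, 8] → torsion [4, 4, 8]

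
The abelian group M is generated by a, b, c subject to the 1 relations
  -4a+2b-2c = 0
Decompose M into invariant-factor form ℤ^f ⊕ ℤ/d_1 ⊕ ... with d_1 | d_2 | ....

rank_ℚ(R)=1; free=3−1=2
SNF(R) diag = [2] → torsion [2]

Answer: M ≅ ℤ^2 ⊕ ℤ/2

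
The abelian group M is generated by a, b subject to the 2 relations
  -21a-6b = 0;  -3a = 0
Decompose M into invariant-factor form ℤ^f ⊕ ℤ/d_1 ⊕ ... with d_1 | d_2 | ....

rank_ℚ(R)=2; free=2−2=0
SNF(R) diag = [3, 6] → torsion [3, 6]

Answer: M ≅ ℤ/3 ⊕ ℤ/6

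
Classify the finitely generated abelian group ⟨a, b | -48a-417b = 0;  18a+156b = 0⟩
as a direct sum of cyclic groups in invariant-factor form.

Answer: M ≅ ℤ/3 ⊕ ℤ/6

Derivation:
rank_ℚ(R)=2; free=2−2=0
SNF(R) diag = [3, 6] → torsion [3, 6]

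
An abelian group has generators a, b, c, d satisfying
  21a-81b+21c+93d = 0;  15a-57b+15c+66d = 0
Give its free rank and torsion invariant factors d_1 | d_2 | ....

rank_ℚ(R)=2; free=4−2=2
SNF(R) diag = [3, 3] → torsion [3, 3]

Answer: M ≅ ℤ^2 ⊕ ℤ/3 ⊕ ℤ/3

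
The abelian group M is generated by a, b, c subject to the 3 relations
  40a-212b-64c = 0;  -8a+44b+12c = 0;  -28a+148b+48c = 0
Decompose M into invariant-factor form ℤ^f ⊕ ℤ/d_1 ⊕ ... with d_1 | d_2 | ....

Answer: M ≅ ℤ/4 ⊕ ℤ/4 ⊕ ℤ/12

Derivation:
rank_ℚ(R)=3; free=3−3=0
SNF(R) diag = [4, 4, 12] → torsion [4, 4, 12]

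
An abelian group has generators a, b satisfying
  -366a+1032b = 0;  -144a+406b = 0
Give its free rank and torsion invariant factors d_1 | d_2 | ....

Answer: M ≅ ℤ/2 ⊕ ℤ/6

Derivation:
rank_ℚ(R)=2; free=2−2=0
SNF(R) diag = [2, 6] → torsion [2, 6]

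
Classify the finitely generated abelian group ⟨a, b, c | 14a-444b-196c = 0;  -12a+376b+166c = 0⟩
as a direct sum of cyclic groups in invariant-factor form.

rank_ℚ(R)=2; free=3−2=1
SNF(R) diag = [2, 2] → torsion [2, 2]

Answer: M ≅ ℤ^1 ⊕ ℤ/2 ⊕ ℤ/2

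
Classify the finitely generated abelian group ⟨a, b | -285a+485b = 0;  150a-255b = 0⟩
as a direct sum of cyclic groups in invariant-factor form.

Answer: M ≅ ℤ/5 ⊕ ℤ/15

Derivation:
rank_ℚ(R)=2; free=2−2=0
SNF(R) diag = [5, 15] → torsion [5, 15]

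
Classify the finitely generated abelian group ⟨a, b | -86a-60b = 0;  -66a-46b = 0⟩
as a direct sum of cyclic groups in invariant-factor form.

rank_ℚ(R)=2; free=2−2=0
SNF(R) diag = [2, 2] → torsion [2, 2]

Answer: M ≅ ℤ/2 ⊕ ℤ/2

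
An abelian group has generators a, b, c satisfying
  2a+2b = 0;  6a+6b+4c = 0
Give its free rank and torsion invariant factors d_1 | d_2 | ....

Answer: M ≅ ℤ^1 ⊕ ℤ/2 ⊕ ℤ/4

Derivation:
rank_ℚ(R)=2; free=3−2=1
SNF(R) diag = [2, 4] → torsion [2, 4]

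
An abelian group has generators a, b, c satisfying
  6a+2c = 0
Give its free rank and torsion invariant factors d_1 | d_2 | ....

Answer: M ≅ ℤ^2 ⊕ ℤ/2

Derivation:
rank_ℚ(R)=1; free=3−1=2
SNF(R) diag = [2] → torsion [2]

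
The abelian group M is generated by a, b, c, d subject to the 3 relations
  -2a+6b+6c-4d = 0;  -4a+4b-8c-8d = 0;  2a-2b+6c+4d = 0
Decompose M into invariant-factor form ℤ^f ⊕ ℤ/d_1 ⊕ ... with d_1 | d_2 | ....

rank_ℚ(R)=3; free=4−3=1
SNF(R) diag = [2, 4, 4] → torsion [2, 4, 4]

Answer: M ≅ ℤ^1 ⊕ ℤ/2 ⊕ ℤ/4 ⊕ ℤ/4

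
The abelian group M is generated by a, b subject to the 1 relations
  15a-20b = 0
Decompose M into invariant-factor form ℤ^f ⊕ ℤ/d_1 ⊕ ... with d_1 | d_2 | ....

rank_ℚ(R)=1; free=2−1=1
SNF(R) diag = [5] → torsion [5]

Answer: M ≅ ℤ^1 ⊕ ℤ/5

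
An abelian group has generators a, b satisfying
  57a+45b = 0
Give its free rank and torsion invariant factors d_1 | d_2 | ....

rank_ℚ(R)=1; free=2−1=1
SNF(R) diag = [3] → torsion [3]

Answer: M ≅ ℤ^1 ⊕ ℤ/3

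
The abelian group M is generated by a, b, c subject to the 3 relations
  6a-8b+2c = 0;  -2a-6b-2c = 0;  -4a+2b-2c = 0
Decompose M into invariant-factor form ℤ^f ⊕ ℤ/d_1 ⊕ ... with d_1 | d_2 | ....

rank_ℚ(R)=3; free=3−3=0
SNF(R) diag = [2, 2, 2] → torsion [2, 2, 2]

Answer: M ≅ ℤ/2 ⊕ ℤ/2 ⊕ ℤ/2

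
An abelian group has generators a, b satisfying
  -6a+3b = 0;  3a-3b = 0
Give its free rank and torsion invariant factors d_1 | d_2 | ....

Answer: M ≅ ℤ/3 ⊕ ℤ/3

Derivation:
rank_ℚ(R)=2; free=2−2=0
SNF(R) diag = [3, 3] → torsion [3, 3]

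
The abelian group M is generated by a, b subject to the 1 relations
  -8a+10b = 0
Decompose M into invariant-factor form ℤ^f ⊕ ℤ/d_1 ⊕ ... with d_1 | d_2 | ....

Answer: M ≅ ℤ^1 ⊕ ℤ/2

Derivation:
rank_ℚ(R)=1; free=2−1=1
SNF(R) diag = [2] → torsion [2]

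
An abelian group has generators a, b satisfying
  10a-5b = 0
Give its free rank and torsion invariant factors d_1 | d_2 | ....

rank_ℚ(R)=1; free=2−1=1
SNF(R) diag = [5] → torsion [5]

Answer: M ≅ ℤ^1 ⊕ ℤ/5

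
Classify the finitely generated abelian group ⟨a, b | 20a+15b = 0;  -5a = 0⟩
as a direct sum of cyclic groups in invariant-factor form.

Answer: M ≅ ℤ/5 ⊕ ℤ/15

Derivation:
rank_ℚ(R)=2; free=2−2=0
SNF(R) diag = [5, 15] → torsion [5, 15]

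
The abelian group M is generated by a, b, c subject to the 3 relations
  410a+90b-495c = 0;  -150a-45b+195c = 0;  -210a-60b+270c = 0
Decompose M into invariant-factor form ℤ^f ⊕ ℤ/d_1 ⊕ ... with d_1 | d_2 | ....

rank_ℚ(R)=3; free=3−3=0
SNF(R) diag = [5, 15, 30] → torsion [5, 15, 30]

Answer: M ≅ ℤ/5 ⊕ ℤ/15 ⊕ ℤ/30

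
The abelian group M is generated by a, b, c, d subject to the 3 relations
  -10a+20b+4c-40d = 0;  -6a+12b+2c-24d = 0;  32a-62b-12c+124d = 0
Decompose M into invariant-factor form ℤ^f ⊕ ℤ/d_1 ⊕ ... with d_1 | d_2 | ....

Answer: M ≅ ℤ^1 ⊕ ℤ/2 ⊕ ℤ/2 ⊕ ℤ/2

Derivation:
rank_ℚ(R)=3; free=4−3=1
SNF(R) diag = [2, 2, 2] → torsion [2, 2, 2]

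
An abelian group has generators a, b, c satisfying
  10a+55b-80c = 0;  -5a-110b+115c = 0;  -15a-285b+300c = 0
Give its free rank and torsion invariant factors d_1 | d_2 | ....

rank_ℚ(R)=3; free=3−3=0
SNF(R) diag = [5, 15, 45] → torsion [5, 15, 45]

Answer: M ≅ ℤ/5 ⊕ ℤ/15 ⊕ ℤ/45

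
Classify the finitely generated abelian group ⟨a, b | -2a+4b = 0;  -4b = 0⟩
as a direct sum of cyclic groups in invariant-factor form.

rank_ℚ(R)=2; free=2−2=0
SNF(R) diag = [2, 4] → torsion [2, 4]

Answer: M ≅ ℤ/2 ⊕ ℤ/4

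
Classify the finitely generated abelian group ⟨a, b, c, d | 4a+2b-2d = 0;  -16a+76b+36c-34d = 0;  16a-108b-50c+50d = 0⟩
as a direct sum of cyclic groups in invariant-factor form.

rank_ℚ(R)=3; free=4−3=1
SNF(R) diag = [2, 2, 6] → torsion [2, 2, 6]

Answer: M ≅ ℤ^1 ⊕ ℤ/2 ⊕ ℤ/2 ⊕ ℤ/6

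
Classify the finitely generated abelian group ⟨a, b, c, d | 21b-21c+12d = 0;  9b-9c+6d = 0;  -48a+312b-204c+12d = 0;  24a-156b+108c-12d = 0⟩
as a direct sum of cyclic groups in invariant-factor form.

rank_ℚ(R)=4; free=4−4=0
SNF(R) diag = [3, 6, 12, 24] → torsion [3, 6, 12, 24]

Answer: M ≅ ℤ/3 ⊕ ℤ/6 ⊕ ℤ/12 ⊕ ℤ/24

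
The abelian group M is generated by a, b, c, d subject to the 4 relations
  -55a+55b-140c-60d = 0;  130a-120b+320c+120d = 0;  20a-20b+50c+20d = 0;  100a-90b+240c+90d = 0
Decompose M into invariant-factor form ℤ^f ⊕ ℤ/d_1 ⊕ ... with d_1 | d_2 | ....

Answer: M ≅ ℤ/5 ⊕ ℤ/10 ⊕ ℤ/10 ⊕ ℤ/10

Derivation:
rank_ℚ(R)=4; free=4−4=0
SNF(R) diag = [5, 10, 10, 10] → torsion [5, 10, 10, 10]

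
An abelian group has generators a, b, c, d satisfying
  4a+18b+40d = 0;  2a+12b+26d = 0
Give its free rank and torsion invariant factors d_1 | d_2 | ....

Answer: M ≅ ℤ^2 ⊕ ℤ/2 ⊕ ℤ/6

Derivation:
rank_ℚ(R)=2; free=4−2=2
SNF(R) diag = [2, 6] → torsion [2, 6]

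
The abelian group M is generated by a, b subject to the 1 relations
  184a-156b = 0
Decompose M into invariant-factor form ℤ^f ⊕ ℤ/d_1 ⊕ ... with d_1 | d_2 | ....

rank_ℚ(R)=1; free=2−1=1
SNF(R) diag = [4] → torsion [4]

Answer: M ≅ ℤ^1 ⊕ ℤ/4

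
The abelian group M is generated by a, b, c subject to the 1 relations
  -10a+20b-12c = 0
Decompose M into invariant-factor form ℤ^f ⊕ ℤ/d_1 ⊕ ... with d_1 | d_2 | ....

Answer: M ≅ ℤ^2 ⊕ ℤ/2

Derivation:
rank_ℚ(R)=1; free=3−1=2
SNF(R) diag = [2] → torsion [2]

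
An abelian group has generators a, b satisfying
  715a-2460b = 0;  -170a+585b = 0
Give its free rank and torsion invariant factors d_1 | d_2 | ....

Answer: M ≅ ℤ/5 ⊕ ℤ/15

Derivation:
rank_ℚ(R)=2; free=2−2=0
SNF(R) diag = [5, 15] → torsion [5, 15]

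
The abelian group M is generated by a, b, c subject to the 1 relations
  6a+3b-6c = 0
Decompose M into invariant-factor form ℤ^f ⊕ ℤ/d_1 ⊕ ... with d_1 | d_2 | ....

Answer: M ≅ ℤ^2 ⊕ ℤ/3

Derivation:
rank_ℚ(R)=1; free=3−1=2
SNF(R) diag = [3] → torsion [3]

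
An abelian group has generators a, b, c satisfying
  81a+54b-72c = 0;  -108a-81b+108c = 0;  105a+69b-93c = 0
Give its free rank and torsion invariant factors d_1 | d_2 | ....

Answer: M ≅ ℤ/3 ⊕ ℤ/9 ⊕ ℤ/27

Derivation:
rank_ℚ(R)=3; free=3−3=0
SNF(R) diag = [3, 9, 27] → torsion [3, 9, 27]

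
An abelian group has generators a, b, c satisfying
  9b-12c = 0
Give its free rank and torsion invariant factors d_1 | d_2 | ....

rank_ℚ(R)=1; free=3−1=2
SNF(R) diag = [3] → torsion [3]

Answer: M ≅ ℤ^2 ⊕ ℤ/3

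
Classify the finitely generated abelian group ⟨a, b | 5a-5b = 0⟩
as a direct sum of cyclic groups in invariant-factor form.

rank_ℚ(R)=1; free=2−1=1
SNF(R) diag = [5] → torsion [5]

Answer: M ≅ ℤ^1 ⊕ ℤ/5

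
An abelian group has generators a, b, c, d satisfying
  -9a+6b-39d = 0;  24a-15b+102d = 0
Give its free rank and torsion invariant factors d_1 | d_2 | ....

rank_ℚ(R)=2; free=4−2=2
SNF(R) diag = [3, 3] → torsion [3, 3]

Answer: M ≅ ℤ^2 ⊕ ℤ/3 ⊕ ℤ/3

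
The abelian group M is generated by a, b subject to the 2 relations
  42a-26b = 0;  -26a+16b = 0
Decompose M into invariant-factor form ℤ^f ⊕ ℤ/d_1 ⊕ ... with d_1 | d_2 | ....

rank_ℚ(R)=2; free=2−2=0
SNF(R) diag = [2, 2] → torsion [2, 2]

Answer: M ≅ ℤ/2 ⊕ ℤ/2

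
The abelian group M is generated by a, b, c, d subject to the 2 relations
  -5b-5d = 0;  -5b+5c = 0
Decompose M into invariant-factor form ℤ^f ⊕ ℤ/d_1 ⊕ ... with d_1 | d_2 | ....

Answer: M ≅ ℤ^2 ⊕ ℤ/5 ⊕ ℤ/5

Derivation:
rank_ℚ(R)=2; free=4−2=2
SNF(R) diag = [5, 5] → torsion [5, 5]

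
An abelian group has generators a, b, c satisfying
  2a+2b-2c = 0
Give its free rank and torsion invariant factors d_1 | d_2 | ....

rank_ℚ(R)=1; free=3−1=2
SNF(R) diag = [2] → torsion [2]

Answer: M ≅ ℤ^2 ⊕ ℤ/2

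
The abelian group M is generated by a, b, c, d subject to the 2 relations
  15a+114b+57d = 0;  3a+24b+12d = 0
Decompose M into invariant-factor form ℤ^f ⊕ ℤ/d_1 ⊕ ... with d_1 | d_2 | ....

Answer: M ≅ ℤ^2 ⊕ ℤ/3 ⊕ ℤ/3

Derivation:
rank_ℚ(R)=2; free=4−2=2
SNF(R) diag = [3, 3] → torsion [3, 3]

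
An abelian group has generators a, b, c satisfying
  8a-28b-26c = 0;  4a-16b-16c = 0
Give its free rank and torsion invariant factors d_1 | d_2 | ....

Answer: M ≅ ℤ^1 ⊕ ℤ/2 ⊕ ℤ/4

Derivation:
rank_ℚ(R)=2; free=3−2=1
SNF(R) diag = [2, 4] → torsion [2, 4]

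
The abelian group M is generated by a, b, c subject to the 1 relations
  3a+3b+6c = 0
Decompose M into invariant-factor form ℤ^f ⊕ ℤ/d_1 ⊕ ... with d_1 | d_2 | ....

Answer: M ≅ ℤ^2 ⊕ ℤ/3

Derivation:
rank_ℚ(R)=1; free=3−1=2
SNF(R) diag = [3] → torsion [3]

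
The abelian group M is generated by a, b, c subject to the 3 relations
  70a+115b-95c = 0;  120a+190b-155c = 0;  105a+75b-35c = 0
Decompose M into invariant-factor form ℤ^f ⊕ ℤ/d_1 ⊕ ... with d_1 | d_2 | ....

rank_ℚ(R)=3; free=3−3=0
SNF(R) diag = [5, 5, 5] → torsion [5, 5, 5]

Answer: M ≅ ℤ/5 ⊕ ℤ/5 ⊕ ℤ/5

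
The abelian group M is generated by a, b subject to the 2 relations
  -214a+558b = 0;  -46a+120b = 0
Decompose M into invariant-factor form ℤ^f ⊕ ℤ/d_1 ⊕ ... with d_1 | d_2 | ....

Answer: M ≅ ℤ/2 ⊕ ℤ/6

Derivation:
rank_ℚ(R)=2; free=2−2=0
SNF(R) diag = [2, 6] → torsion [2, 6]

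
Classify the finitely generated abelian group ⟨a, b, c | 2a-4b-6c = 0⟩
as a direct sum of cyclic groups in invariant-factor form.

rank_ℚ(R)=1; free=3−1=2
SNF(R) diag = [2] → torsion [2]

Answer: M ≅ ℤ^2 ⊕ ℤ/2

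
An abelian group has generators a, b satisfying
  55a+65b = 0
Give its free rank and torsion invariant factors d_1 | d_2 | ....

rank_ℚ(R)=1; free=2−1=1
SNF(R) diag = [5] → torsion [5]

Answer: M ≅ ℤ^1 ⊕ ℤ/5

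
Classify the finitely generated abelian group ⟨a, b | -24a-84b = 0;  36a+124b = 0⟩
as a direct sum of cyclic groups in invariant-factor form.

Answer: M ≅ ℤ/4 ⊕ ℤ/12

Derivation:
rank_ℚ(R)=2; free=2−2=0
SNF(R) diag = [4, 12] → torsion [4, 12]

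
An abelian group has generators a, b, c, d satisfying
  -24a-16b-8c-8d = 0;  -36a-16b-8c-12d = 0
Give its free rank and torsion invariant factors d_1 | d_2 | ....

rank_ℚ(R)=2; free=4−2=2
SNF(R) diag = [4, 8] → torsion [4, 8]

Answer: M ≅ ℤ^2 ⊕ ℤ/4 ⊕ ℤ/8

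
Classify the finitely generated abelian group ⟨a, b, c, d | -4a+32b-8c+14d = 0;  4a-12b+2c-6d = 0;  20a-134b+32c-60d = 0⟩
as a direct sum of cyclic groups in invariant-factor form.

rank_ℚ(R)=3; free=4−3=1
SNF(R) diag = [2, 2, 2] → torsion [2, 2, 2]

Answer: M ≅ ℤ^1 ⊕ ℤ/2 ⊕ ℤ/2 ⊕ ℤ/2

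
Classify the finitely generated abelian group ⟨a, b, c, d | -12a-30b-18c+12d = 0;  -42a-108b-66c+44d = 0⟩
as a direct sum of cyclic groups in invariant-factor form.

Answer: M ≅ ℤ^2 ⊕ ℤ/2 ⊕ ℤ/6

Derivation:
rank_ℚ(R)=2; free=4−2=2
SNF(R) diag = [2, 6] → torsion [2, 6]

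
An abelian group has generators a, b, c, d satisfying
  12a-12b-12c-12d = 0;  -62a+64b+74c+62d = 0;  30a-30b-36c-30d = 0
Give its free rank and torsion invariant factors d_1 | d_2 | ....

rank_ℚ(R)=3; free=4−3=1
SNF(R) diag = [2, 6, 12] → torsion [2, 6, 12]

Answer: M ≅ ℤ^1 ⊕ ℤ/2 ⊕ ℤ/6 ⊕ ℤ/12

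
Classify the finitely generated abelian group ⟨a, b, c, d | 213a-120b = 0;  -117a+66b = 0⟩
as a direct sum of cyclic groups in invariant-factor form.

Answer: M ≅ ℤ^2 ⊕ ℤ/3 ⊕ ℤ/6

Derivation:
rank_ℚ(R)=2; free=4−2=2
SNF(R) diag = [3, 6] → torsion [3, 6]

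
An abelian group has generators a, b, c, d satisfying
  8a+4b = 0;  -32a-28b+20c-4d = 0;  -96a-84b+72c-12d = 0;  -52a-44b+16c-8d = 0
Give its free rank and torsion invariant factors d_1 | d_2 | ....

rank_ℚ(R)=4; free=4−4=0
SNF(R) diag = [4, 4, 12, 12] → torsion [4, 4, 12, 12]

Answer: M ≅ ℤ/4 ⊕ ℤ/4 ⊕ ℤ/12 ⊕ ℤ/12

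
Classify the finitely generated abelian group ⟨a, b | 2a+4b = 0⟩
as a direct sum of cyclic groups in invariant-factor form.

rank_ℚ(R)=1; free=2−1=1
SNF(R) diag = [2] → torsion [2]

Answer: M ≅ ℤ^1 ⊕ ℤ/2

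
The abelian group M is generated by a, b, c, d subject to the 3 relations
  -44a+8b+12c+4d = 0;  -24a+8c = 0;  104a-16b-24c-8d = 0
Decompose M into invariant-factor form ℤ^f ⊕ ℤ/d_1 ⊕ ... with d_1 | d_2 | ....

Answer: M ≅ ℤ^1 ⊕ ℤ/4 ⊕ ℤ/8 ⊕ ℤ/16

Derivation:
rank_ℚ(R)=3; free=4−3=1
SNF(R) diag = [4, 8, 16] → torsion [4, 8, 16]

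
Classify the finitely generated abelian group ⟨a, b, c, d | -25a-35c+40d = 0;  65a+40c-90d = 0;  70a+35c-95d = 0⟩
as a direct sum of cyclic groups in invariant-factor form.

rank_ℚ(R)=3; free=4−3=1
SNF(R) diag = [5, 5, 15] → torsion [5, 5, 15]

Answer: M ≅ ℤ^1 ⊕ ℤ/5 ⊕ ℤ/5 ⊕ ℤ/15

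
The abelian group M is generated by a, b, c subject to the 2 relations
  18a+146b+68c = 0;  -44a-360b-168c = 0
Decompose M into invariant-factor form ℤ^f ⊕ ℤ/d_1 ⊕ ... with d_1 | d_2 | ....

rank_ℚ(R)=2; free=3−2=1
SNF(R) diag = [2, 4] → torsion [2, 4]

Answer: M ≅ ℤ^1 ⊕ ℤ/2 ⊕ ℤ/4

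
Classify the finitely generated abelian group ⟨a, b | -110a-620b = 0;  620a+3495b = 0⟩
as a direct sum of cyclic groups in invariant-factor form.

Answer: M ≅ ℤ/5 ⊕ ℤ/10

Derivation:
rank_ℚ(R)=2; free=2−2=0
SNF(R) diag = [5, 10] → torsion [5, 10]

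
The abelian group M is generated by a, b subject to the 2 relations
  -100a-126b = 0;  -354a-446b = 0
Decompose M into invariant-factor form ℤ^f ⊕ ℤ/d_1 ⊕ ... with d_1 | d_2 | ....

rank_ℚ(R)=2; free=2−2=0
SNF(R) diag = [2, 2] → torsion [2, 2]

Answer: M ≅ ℤ/2 ⊕ ℤ/2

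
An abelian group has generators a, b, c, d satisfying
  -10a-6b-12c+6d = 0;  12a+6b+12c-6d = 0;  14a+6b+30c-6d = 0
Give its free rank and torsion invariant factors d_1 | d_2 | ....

rank_ℚ(R)=3; free=4−3=1
SNF(R) diag = [2, 6, 18] → torsion [2, 6, 18]

Answer: M ≅ ℤ^1 ⊕ ℤ/2 ⊕ ℤ/6 ⊕ ℤ/18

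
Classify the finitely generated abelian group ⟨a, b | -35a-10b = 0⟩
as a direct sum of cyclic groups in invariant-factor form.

Answer: M ≅ ℤ^1 ⊕ ℤ/5

Derivation:
rank_ℚ(R)=1; free=2−1=1
SNF(R) diag = [5] → torsion [5]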